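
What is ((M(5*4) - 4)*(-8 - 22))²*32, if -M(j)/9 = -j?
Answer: 892108800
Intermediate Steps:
M(j) = 9*j (M(j) = -(-9)*j = 9*j)
((M(5*4) - 4)*(-8 - 22))²*32 = ((9*(5*4) - 4)*(-8 - 22))²*32 = ((9*20 - 4)*(-30))²*32 = ((180 - 4)*(-30))²*32 = (176*(-30))²*32 = (-5280)²*32 = 27878400*32 = 892108800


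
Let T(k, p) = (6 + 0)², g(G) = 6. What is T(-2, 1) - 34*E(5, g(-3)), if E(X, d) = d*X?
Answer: -984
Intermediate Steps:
E(X, d) = X*d
T(k, p) = 36 (T(k, p) = 6² = 36)
T(-2, 1) - 34*E(5, g(-3)) = 36 - 170*6 = 36 - 34*30 = 36 - 1020 = -984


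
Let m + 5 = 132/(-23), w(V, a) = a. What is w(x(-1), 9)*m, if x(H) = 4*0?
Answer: -2223/23 ≈ -96.652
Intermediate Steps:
x(H) = 0
m = -247/23 (m = -5 + 132/(-23) = -5 + 132*(-1/23) = -5 - 132/23 = -247/23 ≈ -10.739)
w(x(-1), 9)*m = 9*(-247/23) = -2223/23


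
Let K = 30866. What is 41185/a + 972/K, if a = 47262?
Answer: 658577437/729394446 ≈ 0.90291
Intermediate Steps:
41185/a + 972/K = 41185/47262 + 972/30866 = 41185*(1/47262) + 972*(1/30866) = 41185/47262 + 486/15433 = 658577437/729394446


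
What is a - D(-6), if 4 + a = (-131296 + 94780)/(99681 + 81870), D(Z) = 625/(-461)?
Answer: -79381515/27898337 ≈ -2.8454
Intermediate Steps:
D(Z) = -625/461 (D(Z) = 625*(-1/461) = -625/461)
a = -254240/60517 (a = -4 + (-131296 + 94780)/(99681 + 81870) = -4 - 36516/181551 = -4 - 36516*1/181551 = -4 - 12172/60517 = -254240/60517 ≈ -4.2011)
a - D(-6) = -254240/60517 - 1*(-625/461) = -254240/60517 + 625/461 = -79381515/27898337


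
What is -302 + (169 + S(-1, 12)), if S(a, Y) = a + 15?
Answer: -119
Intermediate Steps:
S(a, Y) = 15 + a
-302 + (169 + S(-1, 12)) = -302 + (169 + (15 - 1)) = -302 + (169 + 14) = -302 + 183 = -119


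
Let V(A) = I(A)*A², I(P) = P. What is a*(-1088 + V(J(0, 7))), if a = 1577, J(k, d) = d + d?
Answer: 2611512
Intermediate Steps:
J(k, d) = 2*d
V(A) = A³ (V(A) = A*A² = A³)
a*(-1088 + V(J(0, 7))) = 1577*(-1088 + (2*7)³) = 1577*(-1088 + 14³) = 1577*(-1088 + 2744) = 1577*1656 = 2611512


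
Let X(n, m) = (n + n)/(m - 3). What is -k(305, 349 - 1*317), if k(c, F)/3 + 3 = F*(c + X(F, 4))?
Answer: -35415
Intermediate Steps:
X(n, m) = 2*n/(-3 + m) (X(n, m) = (2*n)/(-3 + m) = 2*n/(-3 + m))
k(c, F) = -9 + 3*F*(c + 2*F) (k(c, F) = -9 + 3*(F*(c + 2*F/(-3 + 4))) = -9 + 3*(F*(c + 2*F/1)) = -9 + 3*(F*(c + 2*F*1)) = -9 + 3*(F*(c + 2*F)) = -9 + 3*F*(c + 2*F))
-k(305, 349 - 1*317) = -(-9 + 6*(349 - 1*317)² + 3*(349 - 1*317)*305) = -(-9 + 6*(349 - 317)² + 3*(349 - 317)*305) = -(-9 + 6*32² + 3*32*305) = -(-9 + 6*1024 + 29280) = -(-9 + 6144 + 29280) = -1*35415 = -35415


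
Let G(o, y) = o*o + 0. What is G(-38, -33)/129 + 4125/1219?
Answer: 2292361/157251 ≈ 14.578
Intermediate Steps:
G(o, y) = o² (G(o, y) = o² + 0 = o²)
G(-38, -33)/129 + 4125/1219 = (-38)²/129 + 4125/1219 = 1444*(1/129) + 4125*(1/1219) = 1444/129 + 4125/1219 = 2292361/157251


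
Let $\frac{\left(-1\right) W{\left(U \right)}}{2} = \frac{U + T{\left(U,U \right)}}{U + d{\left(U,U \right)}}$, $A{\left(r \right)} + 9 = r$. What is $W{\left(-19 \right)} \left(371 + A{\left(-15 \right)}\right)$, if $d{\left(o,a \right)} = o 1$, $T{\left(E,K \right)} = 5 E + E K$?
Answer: $4511$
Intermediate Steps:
$A{\left(r \right)} = -9 + r$
$d{\left(o,a \right)} = o$
$W{\left(U \right)} = - \frac{U + U \left(5 + U\right)}{U}$ ($W{\left(U \right)} = - 2 \frac{U + U \left(5 + U\right)}{U + U} = - 2 \frac{U + U \left(5 + U\right)}{2 U} = - \frac{U + U \left(5 + U\right)}{U}$)
$W{\left(-19 \right)} \left(371 + A{\left(-15 \right)}\right) = \left(-6 - -19\right) \left(371 - 24\right) = \left(-6 + 19\right) \left(371 - 24\right) = 13 \cdot 347 = 4511$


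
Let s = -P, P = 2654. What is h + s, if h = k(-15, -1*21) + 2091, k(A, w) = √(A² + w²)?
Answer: -563 + 3*√74 ≈ -537.19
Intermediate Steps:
s = -2654 (s = -1*2654 = -2654)
h = 2091 + 3*√74 (h = √((-15)² + (-1*21)²) + 2091 = √(225 + (-21)²) + 2091 = √(225 + 441) + 2091 = √666 + 2091 = 3*√74 + 2091 = 2091 + 3*√74 ≈ 2116.8)
h + s = (2091 + 3*√74) - 2654 = -563 + 3*√74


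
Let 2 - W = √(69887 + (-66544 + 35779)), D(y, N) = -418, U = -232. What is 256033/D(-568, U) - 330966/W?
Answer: -4869405659/8175662 + 165483*√39122/19559 ≈ 1077.9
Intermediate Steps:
W = 2 - √39122 (W = 2 - √(69887 + (-66544 + 35779)) = 2 - √(69887 - 30765) = 2 - √39122 ≈ -195.79)
256033/D(-568, U) - 330966/W = 256033/(-418) - 330966/(2 - √39122) = 256033*(-1/418) - 330966/(2 - √39122) = -256033/418 - 330966/(2 - √39122)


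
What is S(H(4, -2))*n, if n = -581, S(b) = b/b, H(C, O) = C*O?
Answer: -581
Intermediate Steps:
S(b) = 1
S(H(4, -2))*n = 1*(-581) = -581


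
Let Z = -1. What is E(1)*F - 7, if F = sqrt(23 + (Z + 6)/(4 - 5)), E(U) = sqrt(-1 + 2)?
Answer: -7 + 3*sqrt(2) ≈ -2.7574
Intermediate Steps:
E(U) = 1 (E(U) = sqrt(1) = 1)
F = 3*sqrt(2) (F = sqrt(23 + (-1 + 6)/(4 - 5)) = sqrt(23 + 5/(-1)) = sqrt(23 + 5*(-1)) = sqrt(23 - 5) = sqrt(18) = 3*sqrt(2) ≈ 4.2426)
E(1)*F - 7 = 1*(3*sqrt(2)) - 7 = 3*sqrt(2) - 7 = -7 + 3*sqrt(2)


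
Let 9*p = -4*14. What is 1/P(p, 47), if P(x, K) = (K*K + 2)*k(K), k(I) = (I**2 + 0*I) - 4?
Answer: 1/4875255 ≈ 2.0512e-7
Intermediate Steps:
k(I) = -4 + I**2 (k(I) = (I**2 + 0) - 4 = I**2 - 4 = -4 + I**2)
p = -56/9 (p = (-4*14)/9 = (1/9)*(-56) = -56/9 ≈ -6.2222)
P(x, K) = (-4 + K**2)*(2 + K**2) (P(x, K) = (K*K + 2)*(-4 + K**2) = (K**2 + 2)*(-4 + K**2) = (2 + K**2)*(-4 + K**2) = (-4 + K**2)*(2 + K**2))
1/P(p, 47) = 1/((-4 + 47**2)*(2 + 47**2)) = 1/((-4 + 2209)*(2 + 2209)) = 1/(2205*2211) = 1/4875255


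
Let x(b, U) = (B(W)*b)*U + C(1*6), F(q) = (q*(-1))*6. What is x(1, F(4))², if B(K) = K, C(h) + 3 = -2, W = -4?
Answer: 8281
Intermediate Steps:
C(h) = -5 (C(h) = -3 - 2 = -5)
F(q) = -6*q (F(q) = -q*6 = -6*q)
x(b, U) = -5 - 4*U*b (x(b, U) = (-4*b)*U - 5 = -4*U*b - 5 = -5 - 4*U*b)
x(1, F(4))² = (-5 - 4*(-6*4)*1)² = (-5 - 4*(-24)*1)² = (-5 + 96)² = 91² = 8281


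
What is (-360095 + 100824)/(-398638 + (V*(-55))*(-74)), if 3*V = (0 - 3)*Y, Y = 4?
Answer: 259271/414918 ≈ 0.62487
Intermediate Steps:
V = -4 (V = ((0 - 3)*4)/3 = (-3*4)/3 = (1/3)*(-12) = -4)
(-360095 + 100824)/(-398638 + (V*(-55))*(-74)) = (-360095 + 100824)/(-398638 - 4*(-55)*(-74)) = -259271/(-398638 + 220*(-74)) = -259271/(-398638 - 16280) = -259271/(-414918) = -259271*(-1/414918) = 259271/414918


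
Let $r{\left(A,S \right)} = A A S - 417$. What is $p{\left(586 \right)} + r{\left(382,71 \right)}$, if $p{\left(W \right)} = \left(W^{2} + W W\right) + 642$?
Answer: $11047621$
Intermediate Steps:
$r{\left(A,S \right)} = -417 + S A^{2}$ ($r{\left(A,S \right)} = A^{2} S - 417 = S A^{2} - 417 = -417 + S A^{2}$)
$p{\left(W \right)} = 642 + 2 W^{2}$ ($p{\left(W \right)} = \left(W^{2} + W^{2}\right) + 642 = 2 W^{2} + 642 = 642 + 2 W^{2}$)
$p{\left(586 \right)} + r{\left(382,71 \right)} = \left(642 + 2 \cdot 586^{2}\right) - \left(417 - 71 \cdot 382^{2}\right) = \left(642 + 2 \cdot 343396\right) + \left(-417 + 71 \cdot 145924\right) = \left(642 + 686792\right) + \left(-417 + 10360604\right) = 687434 + 10360187 = 11047621$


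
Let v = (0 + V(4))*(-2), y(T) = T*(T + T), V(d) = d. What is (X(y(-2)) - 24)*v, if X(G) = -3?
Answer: 216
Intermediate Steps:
y(T) = 2*T² (y(T) = T*(2*T) = 2*T²)
v = -8 (v = (0 + 4)*(-2) = 4*(-2) = -8)
(X(y(-2)) - 24)*v = (-3 - 24)*(-8) = -27*(-8) = 216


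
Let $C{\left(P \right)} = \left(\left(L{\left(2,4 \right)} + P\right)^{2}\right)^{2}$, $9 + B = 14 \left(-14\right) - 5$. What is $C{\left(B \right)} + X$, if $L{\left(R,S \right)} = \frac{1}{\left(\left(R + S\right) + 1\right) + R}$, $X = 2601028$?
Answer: $\frac{12749980103749}{6561} \approx 1.9433 \cdot 10^{9}$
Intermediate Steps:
$B = -210$ ($B = -9 + \left(14 \left(-14\right) - 5\right) = -9 - 201 = -210$)
$L{\left(R,S \right)} = \frac{1}{1 + S + 2 R}$ ($L{\left(R,S \right)} = \frac{1}{\left(1 + R + S\right) + R} = \frac{1}{1 + S + 2 R}$)
$C{\left(P \right)} = \left(\frac{1}{9} + P\right)^{4}$ ($C{\left(P \right)} = \left(\left(\frac{1}{1 + 4 + 2 \cdot 2} + P\right)^{2}\right)^{2} = \left(\left(\frac{1}{1 + 4 + 4} + P\right)^{2}\right)^{2} = \left(\left(\frac{1}{9} + P\right)^{2}\right)^{2} = \left(\frac{1}{9} + P\right)^{4}$)
$C{\left(B \right)} + X = \frac{\left(1 + 9 \left(-210\right)\right)^{4}}{6561} + 2601028 = \frac{\left(1 - 1890\right)^{4}}{6561} + 2601028 = \frac{\left(-1889\right)^{4}}{6561} + 2601028 = \frac{1}{6561} \cdot 12732914759041 + 2601028 = \frac{12732914759041}{6561} + 2601028 = \frac{12749980103749}{6561}$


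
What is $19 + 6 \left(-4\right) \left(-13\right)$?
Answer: $331$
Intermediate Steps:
$19 + 6 \left(-4\right) \left(-13\right) = 19 - -312 = 19 + 312 = 331$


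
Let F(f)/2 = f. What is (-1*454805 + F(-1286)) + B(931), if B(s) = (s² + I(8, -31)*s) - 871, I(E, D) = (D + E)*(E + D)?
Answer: 901012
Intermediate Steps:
I(E, D) = (D + E)² (I(E, D) = (D + E)*(D + E) = (D + E)²)
F(f) = 2*f
B(s) = -871 + s² + 529*s (B(s) = (s² + (-31 + 8)²*s) - 871 = (s² + (-23)²*s) - 871 = (s² + 529*s) - 871 = -871 + s² + 529*s)
(-1*454805 + F(-1286)) + B(931) = (-1*454805 + 2*(-1286)) + (-871 + 931² + 529*931) = (-454805 - 2572) + (-871 + 866761 + 492499) = -457377 + 1358389 = 901012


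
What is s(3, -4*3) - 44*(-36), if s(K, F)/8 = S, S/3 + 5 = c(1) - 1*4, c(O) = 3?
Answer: 1440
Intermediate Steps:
S = -18 (S = -15 + 3*(3 - 1*4) = -15 + 3*(3 - 4) = -15 + 3*(-1) = -15 - 3 = -18)
s(K, F) = -144 (s(K, F) = 8*(-18) = -144)
s(3, -4*3) - 44*(-36) = -144 - 44*(-36) = -144 + 1584 = 1440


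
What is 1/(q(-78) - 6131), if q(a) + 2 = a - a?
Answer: -1/6133 ≈ -0.00016305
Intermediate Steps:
q(a) = -2 (q(a) = -2 + (a - a) = -2 + 0 = -2)
1/(q(-78) - 6131) = 1/(-2 - 6131) = 1/(-6133) = -1/6133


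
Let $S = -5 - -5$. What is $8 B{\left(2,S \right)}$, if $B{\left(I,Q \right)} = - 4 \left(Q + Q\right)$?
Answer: $0$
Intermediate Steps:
$S = 0$ ($S = -5 + 5 = 0$)
$B{\left(I,Q \right)} = - 8 Q$ ($B{\left(I,Q \right)} = - 4 \cdot 2 Q = - 8 Q$)
$8 B{\left(2,S \right)} = 8 \left(\left(-8\right) 0\right) = 8 \cdot 0 = 0$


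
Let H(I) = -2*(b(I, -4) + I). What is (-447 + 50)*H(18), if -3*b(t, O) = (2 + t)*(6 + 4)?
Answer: -115924/3 ≈ -38641.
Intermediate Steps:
b(t, O) = -20/3 - 10*t/3 (b(t, O) = -(2 + t)*(6 + 4)/3 = -(2 + t)*10/3 = -(20 + 10*t)/3 = -20/3 - 10*t/3)
H(I) = 40/3 + 14*I/3 (H(I) = -2*((-20/3 - 10*I/3) + I) = -2*(-20/3 - 7*I/3) = 40/3 + 14*I/3)
(-447 + 50)*H(18) = (-447 + 50)*(40/3 + (14/3)*18) = -397*(40/3 + 84) = -397*292/3 = -115924/3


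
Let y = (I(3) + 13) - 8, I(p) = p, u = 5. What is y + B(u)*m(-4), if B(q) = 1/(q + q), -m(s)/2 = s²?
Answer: 24/5 ≈ 4.8000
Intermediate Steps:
y = 8 (y = (3 + 13) - 8 = 16 - 8 = 8)
m(s) = -2*s²
B(q) = 1/(2*q)
y + B(u)*m(-4) = 8 + ((½)/5)*(-2*(-4)²) = 8 + ((½)*(⅕))*(-2*16) = 8 + (⅒)*(-32) = 8 - 16/5 = 24/5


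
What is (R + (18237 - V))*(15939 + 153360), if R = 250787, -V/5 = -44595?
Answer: 7796049651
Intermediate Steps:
V = 222975 (V = -5*(-44595) = 222975)
(R + (18237 - V))*(15939 + 153360) = (250787 + (18237 - 1*222975))*(15939 + 153360) = (250787 + (18237 - 222975))*169299 = (250787 - 204738)*169299 = 46049*169299 = 7796049651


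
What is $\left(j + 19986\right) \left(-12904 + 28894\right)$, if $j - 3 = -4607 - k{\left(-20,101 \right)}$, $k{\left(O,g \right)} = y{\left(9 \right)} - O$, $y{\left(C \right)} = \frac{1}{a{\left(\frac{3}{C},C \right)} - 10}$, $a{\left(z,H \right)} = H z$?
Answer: $\frac{1719484650}{7} \approx 2.4564 \cdot 10^{8}$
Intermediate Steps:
$y{\left(C \right)} = - \frac{1}{7}$ ($y{\left(C \right)} = \frac{1}{C \frac{3}{C} - 10} = \frac{1}{3 - 10} = \frac{1}{-7} = - \frac{1}{7}$)
$k{\left(O,g \right)} = - \frac{1}{7} - O$
$j = - \frac{32367}{7}$ ($j = 3 - \left(\frac{32248}{7} + 20\right) = 3 - \frac{32388}{7} = - \frac{32367}{7} \approx -4623.9$)
$\left(j + 19986\right) \left(-12904 + 28894\right) = \left(- \frac{32367}{7} + 19986\right) \left(-12904 + 28894\right) = \frac{107535}{7} \cdot 15990 = \frac{1719484650}{7}$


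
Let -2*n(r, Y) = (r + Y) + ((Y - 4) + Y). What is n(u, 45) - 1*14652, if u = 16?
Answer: -29451/2 ≈ -14726.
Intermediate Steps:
n(r, Y) = 2 - 3*Y/2 - r/2 (n(r, Y) = -((r + Y) + ((Y - 4) + Y))/2 = -((Y + r) + ((-4 + Y) + Y))/2 = -((Y + r) + (-4 + 2*Y))/2 = -(-4 + r + 3*Y)/2 = 2 - 3*Y/2 - r/2)
n(u, 45) - 1*14652 = (2 - 3/2*45 - 1/2*16) - 1*14652 = (2 - 135/2 - 8) - 14652 = -147/2 - 14652 = -29451/2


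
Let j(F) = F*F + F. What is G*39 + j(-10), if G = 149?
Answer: 5901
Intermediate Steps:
j(F) = F + F**2 (j(F) = F**2 + F = F + F**2)
G*39 + j(-10) = 149*39 - 10*(1 - 10) = 5811 - 10*(-9) = 5811 + 90 = 5901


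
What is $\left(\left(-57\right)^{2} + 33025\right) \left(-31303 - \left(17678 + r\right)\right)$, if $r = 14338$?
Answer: $-2296833406$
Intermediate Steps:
$\left(\left(-57\right)^{2} + 33025\right) \left(-31303 - \left(17678 + r\right)\right) = \left(\left(-57\right)^{2} + 33025\right) \left(-31303 - 32016\right) = \left(3249 + 33025\right) \left(-31303 - 32016\right) = 36274 \left(-31303 - 32016\right) = 36274 \left(-63319\right) = -2296833406$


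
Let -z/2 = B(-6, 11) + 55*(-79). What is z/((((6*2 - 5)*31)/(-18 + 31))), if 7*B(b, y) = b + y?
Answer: 790660/1519 ≈ 520.51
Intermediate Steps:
B(b, y) = b/7 + y/7 (B(b, y) = (b + y)/7 = b/7 + y/7)
z = 60820/7 (z = -2*(((⅐)*(-6) + (⅐)*11) + 55*(-79)) = -2*((-6/7 + 11/7) - 4345) = -2*(5/7 - 4345) = -2*(-30410/7) = 60820/7 ≈ 8688.6)
z/((((6*2 - 5)*31)/(-18 + 31))) = 60820/(7*((((6*2 - 5)*31)/(-18 + 31)))) = 60820/(7*((((12 - 5)*31)/13))) = 60820/(7*(((7*31)*(1/13)))) = 60820/(7*((217*(1/13)))) = 60820/(7*(217/13)) = (60820/7)*(13/217) = 790660/1519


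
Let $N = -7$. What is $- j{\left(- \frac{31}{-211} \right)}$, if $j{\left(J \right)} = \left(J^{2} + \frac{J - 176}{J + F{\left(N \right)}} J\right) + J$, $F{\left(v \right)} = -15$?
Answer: $- \frac{266215073}{139528814} \approx -1.908$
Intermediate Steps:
$j{\left(J \right)} = J + J^{2} + \frac{J \left(-176 + J\right)}{-15 + J}$ ($j{\left(J \right)} = \left(J^{2} + \frac{J - 176}{J - 15} J\right) + J = \left(J^{2} + \frac{-176 + J}{-15 + J} J\right) + J = \left(J^{2} + \frac{J \left(-176 + J\right)}{-15 + J}\right) + J = J + J^{2} + \frac{J \left(-176 + J\right)}{-15 + J}$)
$- j{\left(- \frac{31}{-211} \right)} = - \frac{- \frac{31}{-211} \left(-191 + \left(- \frac{31}{-211}\right)^{2} - 13 \left(- \frac{31}{-211}\right)\right)}{-15 - \frac{31}{-211}} = - \frac{\left(-31\right) \left(- \frac{1}{211}\right) \left(-191 + \left(\left(-31\right) \left(- \frac{1}{211}\right)\right)^{2} - 13 \left(\left(-31\right) \left(- \frac{1}{211}\right)\right)\right)}{-15 - - \frac{31}{211}} = - \frac{31 \left(-191 + \left(\frac{31}{211}\right)^{2} - \frac{403}{211}\right)}{211 \left(-15 + \frac{31}{211}\right)} = - \frac{31 \left(-191 + \frac{961}{44521} - \frac{403}{211}\right)}{211 \left(- \frac{3134}{211}\right)} = - \frac{31 \left(-211\right) \left(-8587583\right)}{211 \cdot 3134 \cdot 44521} = \left(-1\right) \frac{266215073}{139528814} = - \frac{266215073}{139528814}$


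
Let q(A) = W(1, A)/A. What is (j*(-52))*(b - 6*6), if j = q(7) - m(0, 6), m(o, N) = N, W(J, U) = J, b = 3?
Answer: -70356/7 ≈ -10051.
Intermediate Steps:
q(A) = 1/A
j = -41/7 (j = 1/7 - 1*6 = ⅐ - 6 = -41/7 ≈ -5.8571)
(j*(-52))*(b - 6*6) = (-41/7*(-52))*(3 - 6*6) = 2132*(3 - 36)/7 = (2132/7)*(-33) = -70356/7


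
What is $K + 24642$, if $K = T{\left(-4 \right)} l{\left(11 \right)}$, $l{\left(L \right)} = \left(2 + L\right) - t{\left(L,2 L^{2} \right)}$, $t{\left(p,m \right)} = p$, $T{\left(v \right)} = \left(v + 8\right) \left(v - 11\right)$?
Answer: $24522$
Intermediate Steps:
$T{\left(v \right)} = \left(-11 + v\right) \left(8 + v\right)$ ($T{\left(v \right)} = \left(8 + v\right) \left(-11 + v\right) = \left(-11 + v\right) \left(8 + v\right)$)
$l{\left(L \right)} = 2$ ($l{\left(L \right)} = \left(2 + L\right) - L = 2$)
$K = -120$ ($K = \left(-88 + \left(-4\right)^{2} - -12\right) 2 = \left(-88 + 16 + 12\right) 2 = \left(-60\right) 2 = -120$)
$K + 24642 = -120 + 24642 = 24522$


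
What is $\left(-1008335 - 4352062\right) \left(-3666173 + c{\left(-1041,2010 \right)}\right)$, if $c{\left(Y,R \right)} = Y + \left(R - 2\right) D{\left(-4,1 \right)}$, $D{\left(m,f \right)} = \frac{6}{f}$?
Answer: $19593140860902$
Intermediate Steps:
$c{\left(Y,R \right)} = -12 + Y + 6 R$ ($c{\left(Y,R \right)} = Y + \left(R - 2\right) \frac{6}{1} = Y + \left(-2 + R\right) 6 \cdot 1 = Y + \left(-2 + R\right) 6 = Y + \left(-12 + 6 R\right) = -12 + Y + 6 R$)
$\left(-1008335 - 4352062\right) \left(-3666173 + c{\left(-1041,2010 \right)}\right) = \left(-1008335 - 4352062\right) \left(-3666173 - -11007\right) = - 5360397 \left(-3666173 - -11007\right) = - 5360397 \left(-3666173 + 11007\right) = \left(-5360397\right) \left(-3655166\right) = 19593140860902$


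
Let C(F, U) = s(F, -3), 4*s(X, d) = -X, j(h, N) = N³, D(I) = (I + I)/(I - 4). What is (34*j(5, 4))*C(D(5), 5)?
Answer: -5440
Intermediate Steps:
D(I) = 2*I/(-4 + I) (D(I) = (2*I)/(-4 + I) = 2*I/(-4 + I))
s(X, d) = -X/4 (s(X, d) = (-X)/4 = -X/4)
C(F, U) = -F/4
(34*j(5, 4))*C(D(5), 5) = (34*4³)*(-5/(2*(-4 + 5))) = (34*64)*(-5/(2*1)) = 2176*(-5/2) = -5440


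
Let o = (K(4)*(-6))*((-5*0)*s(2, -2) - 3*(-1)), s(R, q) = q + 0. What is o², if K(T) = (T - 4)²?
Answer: 0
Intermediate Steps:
s(R, q) = q
K(T) = (-4 + T)²
o = 0 (o = ((-4 + 4)²*(-6))*(-5*0*(-2) - 3*(-1)) = (0²*(-6))*(0*(-2) + 3) = (0*(-6))*(0 + 3) = 0*3 = 0)
o² = 0² = 0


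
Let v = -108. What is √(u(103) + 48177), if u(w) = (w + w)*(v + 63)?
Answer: 3*√4323 ≈ 197.25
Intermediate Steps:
u(w) = -90*w (u(w) = (w + w)*(-108 + 63) = (2*w)*(-45) = -90*w)
√(u(103) + 48177) = √(-90*103 + 48177) = √(-9270 + 48177) = √38907 = 3*√4323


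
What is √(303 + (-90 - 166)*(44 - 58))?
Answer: 13*√23 ≈ 62.346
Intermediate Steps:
√(303 + (-90 - 166)*(44 - 58)) = √(303 - 256*(-14)) = √(303 + 3584) = √3887 = 13*√23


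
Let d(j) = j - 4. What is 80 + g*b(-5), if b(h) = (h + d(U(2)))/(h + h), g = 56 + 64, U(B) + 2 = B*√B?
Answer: 212 - 24*√2 ≈ 178.06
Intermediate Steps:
U(B) = -2 + B^(3/2) (U(B) = -2 + B*√B = -2 + B^(3/2))
d(j) = -4 + j
g = 120
b(h) = (-6 + h + 2*√2)/(2*h) (b(h) = (h + (-4 + (-2 + 2^(3/2))))/(h + h) = (h + (-4 + (-2 + 2*√2)))/((2*h)) = (h + (-6 + 2*√2))*(1/(2*h)) = (-6 + h + 2*√2)*(1/(2*h)) = (-6 + h + 2*√2)/(2*h))
80 + g*b(-5) = 80 + 120*((-3 + √2 + (½)*(-5))/(-5)) = 80 + 120*(-(-3 + √2 - 5/2)/5) = 80 + 120*(-(-11/2 + √2)/5) = 80 + 120*(11/10 - √2/5) = 80 + (132 - 24*√2) = 212 - 24*√2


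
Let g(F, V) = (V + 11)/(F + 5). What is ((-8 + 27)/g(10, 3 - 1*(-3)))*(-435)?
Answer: -123975/17 ≈ -7292.6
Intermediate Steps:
g(F, V) = (11 + V)/(5 + F)
((-8 + 27)/g(10, 3 - 1*(-3)))*(-435) = ((-8 + 27)/(((11 + (3 - 1*(-3)))/(5 + 10))))*(-435) = (19/(((11 + (3 + 3))/15)))*(-435) = (19/(((11 + 6)/15)))*(-435) = (19/(((1/15)*17)))*(-435) = (19/(17/15))*(-435) = (19*(15/17))*(-435) = (285/17)*(-435) = -123975/17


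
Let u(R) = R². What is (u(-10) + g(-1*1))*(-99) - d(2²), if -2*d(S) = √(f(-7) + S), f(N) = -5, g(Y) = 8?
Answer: -10692 + I/2 ≈ -10692.0 + 0.5*I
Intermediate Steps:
d(S) = -√(-5 + S)/2
(u(-10) + g(-1*1))*(-99) - d(2²) = ((-10)² + 8)*(-99) - (-1)*√(-5 + 2²)/2 = (100 + 8)*(-99) - (-1)*√(-5 + 4)/2 = 108*(-99) - (-1)*√(-1)/2 = -10692 - (-1)*I/2 = -10692 + I/2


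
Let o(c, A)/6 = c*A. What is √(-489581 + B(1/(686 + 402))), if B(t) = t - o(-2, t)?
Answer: I*√9055289955/136 ≈ 699.7*I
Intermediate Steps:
o(c, A) = 6*A*c (o(c, A) = 6*(c*A) = 6*(A*c) = 6*A*c)
B(t) = 13*t (B(t) = t - 6*t*(-2) = t - (-12)*t = t + 12*t = 13*t)
√(-489581 + B(1/(686 + 402))) = √(-489581 + 13/(686 + 402)) = √(-489581 + 13/1088) = √(-532664115/1088) = I*√9055289955/136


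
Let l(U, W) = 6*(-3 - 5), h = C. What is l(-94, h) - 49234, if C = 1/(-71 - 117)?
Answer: -49282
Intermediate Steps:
C = -1/188 (C = 1/(-188) = -1/188 ≈ -0.0053191)
h = -1/188 ≈ -0.0053191
l(U, W) = -48 (l(U, W) = 6*(-8) = -48)
l(-94, h) - 49234 = -48 - 49234 = -49282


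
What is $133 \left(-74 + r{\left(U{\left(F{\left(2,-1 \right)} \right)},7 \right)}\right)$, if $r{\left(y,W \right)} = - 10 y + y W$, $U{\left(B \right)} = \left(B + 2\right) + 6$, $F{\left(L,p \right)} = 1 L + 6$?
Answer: $-16226$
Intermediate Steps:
$F{\left(L,p \right)} = 6 + L$ ($F{\left(L,p \right)} = L + 6 = 6 + L$)
$U{\left(B \right)} = 8 + B$ ($U{\left(B \right)} = \left(2 + B\right) + 6 = 8 + B$)
$r{\left(y,W \right)} = - 10 y + W y$
$133 \left(-74 + r{\left(U{\left(F{\left(2,-1 \right)} \right)},7 \right)}\right) = 133 \left(-74 + \left(8 + \left(6 + 2\right)\right) \left(-10 + 7\right)\right) = 133 \left(-74 + \left(8 + 8\right) \left(-3\right)\right) = 133 \left(-74 + 16 \left(-3\right)\right) = 133 \left(-74 - 48\right) = 133 \left(-122\right) = -16226$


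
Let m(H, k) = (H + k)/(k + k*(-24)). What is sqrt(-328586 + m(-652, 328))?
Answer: I*sqrt(1168778934890)/1886 ≈ 573.22*I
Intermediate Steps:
m(H, k) = -(H + k)/(23*k) (m(H, k) = (H + k)/(k - 24*k) = (H + k)/((-23*k)) = (H + k)*(-1/(23*k)) = -(H + k)/(23*k))
sqrt(-328586 + m(-652, 328)) = sqrt(-328586 + (1/23)*(-1*(-652) - 1*328)/328) = sqrt(-328586 + (1/23)*(1/328)*(652 - 328)) = sqrt(-328586 + (1/23)*(1/328)*324) = sqrt(-328586 + 81/1886) = sqrt(-619713115/1886) = I*sqrt(1168778934890)/1886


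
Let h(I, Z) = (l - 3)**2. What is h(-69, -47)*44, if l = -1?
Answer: 704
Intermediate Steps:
h(I, Z) = 16 (h(I, Z) = (-1 - 3)**2 = (-4)**2 = 16)
h(-69, -47)*44 = 16*44 = 704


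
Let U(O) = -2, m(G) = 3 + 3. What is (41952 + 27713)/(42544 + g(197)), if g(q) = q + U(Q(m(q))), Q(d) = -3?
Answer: 69665/42739 ≈ 1.6300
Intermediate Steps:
m(G) = 6
g(q) = -2 + q (g(q) = q - 2 = -2 + q)
(41952 + 27713)/(42544 + g(197)) = (41952 + 27713)/(42544 + (-2 + 197)) = 69665/(42544 + 195) = 69665/42739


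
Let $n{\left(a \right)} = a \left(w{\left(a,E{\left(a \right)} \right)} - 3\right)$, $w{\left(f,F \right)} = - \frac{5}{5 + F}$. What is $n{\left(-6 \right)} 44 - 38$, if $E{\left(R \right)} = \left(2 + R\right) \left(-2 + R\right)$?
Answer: $\frac{29218}{37} \approx 789.68$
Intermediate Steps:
$E{\left(R \right)} = \left(-2 + R\right) \left(2 + R\right)$
$n{\left(a \right)} = a \left(-3 - \frac{5}{1 + a^{2}}\right)$ ($n{\left(a \right)} = a \left(- \frac{5}{5 + \left(-4 + a^{2}\right)} - 3\right) = a \left(- \frac{5}{1 + a^{2}} - 3\right) = a \left(-3 - \frac{5}{1 + a^{2}}\right)$)
$n{\left(-6 \right)} 44 - 38 = \left(-1\right) \left(-6\right) \frac{1}{1 + \left(-6\right)^{2}} \left(8 + 3 \left(-6\right)^{2}\right) 44 - 38 = \left(-1\right) \left(-6\right) \frac{1}{1 + 36} \left(8 + 3 \cdot 36\right) 44 - 38 = \left(-1\right) \left(-6\right) \frac{1}{37} \left(8 + 108\right) 44 - 38 = \left(-1\right) \left(-6\right) \frac{1}{37} \cdot 116 \cdot 44 - 38 = \frac{696}{37} \cdot 44 - 38 = \frac{30624}{37} - 38 = \frac{29218}{37}$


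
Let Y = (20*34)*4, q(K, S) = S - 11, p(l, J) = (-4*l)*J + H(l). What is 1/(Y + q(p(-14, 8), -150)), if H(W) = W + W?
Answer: 1/2559 ≈ 0.00039078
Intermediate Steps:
H(W) = 2*W
p(l, J) = 2*l - 4*J*l (p(l, J) = (-4*l)*J + 2*l = -4*J*l + 2*l = 2*l - 4*J*l)
q(K, S) = -11 + S
Y = 2720 (Y = 680*4 = 2720)
1/(Y + q(p(-14, 8), -150)) = 1/(2720 + (-11 - 150)) = 1/(2720 - 161) = 1/2559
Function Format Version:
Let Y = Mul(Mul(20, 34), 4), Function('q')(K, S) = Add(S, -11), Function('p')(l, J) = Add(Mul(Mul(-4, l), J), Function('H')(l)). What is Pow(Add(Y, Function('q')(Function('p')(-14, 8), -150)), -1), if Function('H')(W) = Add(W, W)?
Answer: Rational(1, 2559) ≈ 0.00039078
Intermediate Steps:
Function('H')(W) = Mul(2, W)
Function('p')(l, J) = Add(Mul(2, l), Mul(-4, J, l)) (Function('p')(l, J) = Add(Mul(Mul(-4, l), J), Mul(2, l)) = Add(Mul(-4, J, l), Mul(2, l)) = Add(Mul(2, l), Mul(-4, J, l)))
Function('q')(K, S) = Add(-11, S)
Y = 2720 (Y = Mul(680, 4) = 2720)
Pow(Add(Y, Function('q')(Function('p')(-14, 8), -150)), -1) = Pow(Add(2720, Add(-11, -150)), -1) = Pow(Add(2720, -161), -1) = Pow(2559, -1) = Rational(1, 2559)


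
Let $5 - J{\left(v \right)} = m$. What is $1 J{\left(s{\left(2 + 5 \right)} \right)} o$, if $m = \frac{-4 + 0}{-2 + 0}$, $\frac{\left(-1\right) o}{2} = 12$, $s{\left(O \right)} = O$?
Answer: $-72$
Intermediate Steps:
$o = -24$ ($o = \left(-2\right) 12 = -24$)
$m = 2$ ($m = - \frac{4}{-2} = \left(-4\right) \left(- \frac{1}{2}\right) = 2$)
$J{\left(v \right)} = 3$ ($J{\left(v \right)} = 5 - 2 = 3$)
$1 J{\left(s{\left(2 + 5 \right)} \right)} o = 1 \cdot 3 \left(-24\right) = 3 \left(-24\right) = -72$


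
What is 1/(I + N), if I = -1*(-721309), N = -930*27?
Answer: 1/696199 ≈ 1.4364e-6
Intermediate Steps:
N = -25110
I = 721309
1/(I + N) = 1/(721309 - 25110) = 1/696199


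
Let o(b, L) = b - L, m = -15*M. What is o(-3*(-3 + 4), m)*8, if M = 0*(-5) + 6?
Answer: 696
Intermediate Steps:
M = 6 (M = 0 + 6 = 6)
m = -90 (m = -15*6 = -90)
o(-3*(-3 + 4), m)*8 = (-3*(-3 + 4) - 1*(-90))*8 = (-3*1 + 90)*8 = (-3 + 90)*8 = 87*8 = 696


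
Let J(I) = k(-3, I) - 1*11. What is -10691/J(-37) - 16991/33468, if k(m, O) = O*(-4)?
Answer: -360134155/4585116 ≈ -78.544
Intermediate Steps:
k(m, O) = -4*O
J(I) = -11 - 4*I (J(I) = -4*I - 1*11 = -4*I - 11 = -11 - 4*I)
-10691/J(-37) - 16991/33468 = -10691/(-11 - 4*(-37)) - 16991/33468 = -10691/(-11 + 148) - 16991*1/33468 = -10691/137 - 16991/33468 = -360134155/4585116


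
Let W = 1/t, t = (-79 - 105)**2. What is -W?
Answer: -1/33856 ≈ -2.9537e-5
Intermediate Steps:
t = 33856 (t = (-184)**2 = 33856)
W = 1/33856 ≈ 2.9537e-5
-W = -1*1/33856 = -1/33856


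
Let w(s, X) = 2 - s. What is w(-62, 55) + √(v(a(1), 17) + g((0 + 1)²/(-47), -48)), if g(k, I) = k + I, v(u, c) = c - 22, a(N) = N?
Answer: 64 + 2*I*√29281/47 ≈ 64.0 + 7.2816*I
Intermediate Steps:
v(u, c) = -22 + c
g(k, I) = I + k
w(-62, 55) + √(v(a(1), 17) + g((0 + 1)²/(-47), -48)) = (2 - 1*(-62)) + √((-22 + 17) + (-48 + (0 + 1)²/(-47))) = (2 + 62) + √(-5 + (-48 + 1²*(-1/47))) = 64 + √(-5 + (-48 + 1*(-1/47))) = 64 + √(-5 + (-48 - 1/47)) = 64 + √(-5 - 2257/47) = 64 + √(-2492/47) = 64 + 2*I*√29281/47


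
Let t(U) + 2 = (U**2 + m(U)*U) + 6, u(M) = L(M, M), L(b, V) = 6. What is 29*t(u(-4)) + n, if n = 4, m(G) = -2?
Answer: 816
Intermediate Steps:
u(M) = 6
t(U) = 4 + U**2 - 2*U (t(U) = -2 + ((U**2 - 2*U) + 6) = -2 + (6 + U**2 - 2*U) = 4 + U**2 - 2*U)
29*t(u(-4)) + n = 29*(4 + 6**2 - 2*6) + 4 = 29*(4 + 36 - 12) + 4 = 29*28 + 4 = 812 + 4 = 816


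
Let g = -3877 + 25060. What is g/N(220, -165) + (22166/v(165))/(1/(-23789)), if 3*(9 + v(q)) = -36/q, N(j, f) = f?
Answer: 1595100072911/27445 ≈ 5.8120e+7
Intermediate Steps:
g = 21183
v(q) = -9 - 12/q (v(q) = -9 + (-36/q)/3 = -9 - 12/q)
g/N(220, -165) + (22166/v(165))/(1/(-23789)) = 21183/(-165) + (22166/(-9 - 12/165))/(1/(-23789)) = 21183*(-1/165) + (22166/(-9 - 12*1/165))/(-1/23789) = -7061/55 + (22166/(-9 - 4/55))*(-23789) = -7061/55 + (22166/(-499/55))*(-23789) = -7061/55 + (22166*(-55/499))*(-23789) = -7061/55 - 1219130/499*(-23789) = -7061/55 + 29001883570/499 = 1595100072911/27445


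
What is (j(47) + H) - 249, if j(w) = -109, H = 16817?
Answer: 16459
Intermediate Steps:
(j(47) + H) - 249 = (-109 + 16817) - 249 = 16708 - 249 = 16459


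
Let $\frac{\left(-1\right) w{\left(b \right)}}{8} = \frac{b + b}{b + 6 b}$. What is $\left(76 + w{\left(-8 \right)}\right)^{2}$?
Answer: $\frac{266256}{49} \approx 5433.8$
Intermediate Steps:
$w{\left(b \right)} = - \frac{16}{7}$ ($w{\left(b \right)} = - 8 \frac{b + b}{b + 6 b} = - 8 \frac{2 b}{7 b} = - 8 \cdot 2 b \frac{1}{7 b} = \left(-8\right) \frac{2}{7} = - \frac{16}{7}$)
$\left(76 + w{\left(-8 \right)}\right)^{2} = \left(76 - \frac{16}{7}\right)^{2} = \left(\frac{516}{7}\right)^{2} = \frac{266256}{49}$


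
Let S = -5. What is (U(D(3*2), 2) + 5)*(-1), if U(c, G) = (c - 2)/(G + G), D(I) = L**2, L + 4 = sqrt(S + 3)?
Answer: -8 + 2*I*sqrt(2) ≈ -8.0 + 2.8284*I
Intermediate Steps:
L = -4 + I*sqrt(2) (L = -4 + sqrt(-5 + 3) = -4 + sqrt(-2) = -4 + I*sqrt(2) ≈ -4.0 + 1.4142*I)
D(I) = (-4 + I*sqrt(2))**2
U(c, G) = (-2 + c)/(2*G) (U(c, G) = (-2 + c)/((2*G)) = (-2 + c)*(1/(2*G)) = (-2 + c)/(2*G))
(U(D(3*2), 2) + 5)*(-1) = ((1/2)*(-2 + (4 - I*sqrt(2))**2)/2 + 5)*(-1) = ((1/2)*(1/2)*(-2 + (4 - I*sqrt(2))**2) + 5)*(-1) = ((-1/2 + (4 - I*sqrt(2))**2/4) + 5)*(-1) = (9/2 + (4 - I*sqrt(2))**2/4)*(-1) = -9/2 - (4 - I*sqrt(2))**2/4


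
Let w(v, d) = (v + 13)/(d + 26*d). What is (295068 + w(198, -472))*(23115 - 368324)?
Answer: -22001786675231/216 ≈ -1.0186e+11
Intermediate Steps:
w(v, d) = (13 + v)/(27*d) (w(v, d) = (13 + v)/((27*d)) = (13 + v)*(1/(27*d)) = (13 + v)/(27*d))
(295068 + w(198, -472))*(23115 - 368324) = (295068 + (1/27)*(13 + 198)/(-472))*(23115 - 368324) = (295068 + (1/27)*(-1/472)*211)*(-345209) = (295068 - 211/12744)*(-345209) = (3760346381/12744)*(-345209) = -22001786675231/216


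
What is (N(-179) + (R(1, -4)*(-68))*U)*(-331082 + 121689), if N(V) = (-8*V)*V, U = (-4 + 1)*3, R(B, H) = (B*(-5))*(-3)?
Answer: 51751061164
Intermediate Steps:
R(B, H) = 15*B (R(B, H) = -5*B*(-3) = 15*B)
U = -9 (U = -3*3 = -9)
N(V) = -8*V²
(N(-179) + (R(1, -4)*(-68))*U)*(-331082 + 121689) = (-8*(-179)² + ((15*1)*(-68))*(-9))*(-331082 + 121689) = (-8*32041 + (15*(-68))*(-9))*(-209393) = (-256328 - 1020*(-9))*(-209393) = (-256328 + 9180)*(-209393) = -247148*(-209393) = 51751061164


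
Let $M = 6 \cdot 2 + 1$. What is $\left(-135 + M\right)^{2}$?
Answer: $14884$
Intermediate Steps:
$M = 13$ ($M = 12 + 1 = 13$)
$\left(-135 + M\right)^{2} = \left(-135 + 13\right)^{2} = \left(-122\right)^{2} = 14884$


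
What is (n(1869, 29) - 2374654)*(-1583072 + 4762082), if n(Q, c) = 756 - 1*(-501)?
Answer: -7545052796970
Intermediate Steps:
n(Q, c) = 1257 (n(Q, c) = 756 + 501 = 1257)
(n(1869, 29) - 2374654)*(-1583072 + 4762082) = (1257 - 2374654)*(-1583072 + 4762082) = -2373397*3179010 = -7545052796970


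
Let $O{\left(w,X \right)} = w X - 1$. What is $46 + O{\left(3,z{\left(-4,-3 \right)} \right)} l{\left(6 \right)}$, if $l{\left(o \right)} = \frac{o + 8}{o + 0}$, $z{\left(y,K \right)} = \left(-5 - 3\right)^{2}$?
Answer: $\frac{1475}{3} \approx 491.67$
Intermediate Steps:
$z{\left(y,K \right)} = 64$ ($z{\left(y,K \right)} = \left(-8\right)^{2} = 64$)
$O{\left(w,X \right)} = -1 + X w$ ($O{\left(w,X \right)} = X w - 1 = -1 + X w$)
$l{\left(o \right)} = \frac{8 + o}{o}$
$46 + O{\left(3,z{\left(-4,-3 \right)} \right)} l{\left(6 \right)} = 46 + \left(-1 + 64 \cdot 3\right) \frac{8 + 6}{6} = 46 + \left(-1 + 192\right) \frac{1}{6} \cdot 14 = 46 + 191 \cdot \frac{7}{3} = 46 + \frac{1337}{3} = \frac{1475}{3}$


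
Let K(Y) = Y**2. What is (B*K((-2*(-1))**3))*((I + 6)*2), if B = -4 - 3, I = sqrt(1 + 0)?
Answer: -6272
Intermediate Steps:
I = 1 (I = sqrt(1) = 1)
B = -7
(B*K((-2*(-1))**3))*((I + 6)*2) = (-7*((-2*(-1))**3)**2)*((1 + 6)*2) = (-7*(2**3)**2)*(7*2) = -7*8**2*14 = -7*64*14 = -448*14 = -6272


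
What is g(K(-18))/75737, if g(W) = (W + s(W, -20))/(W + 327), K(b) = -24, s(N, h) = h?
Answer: -44/22948311 ≈ -1.9174e-6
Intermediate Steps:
g(W) = (-20 + W)/(327 + W) (g(W) = (W - 20)/(W + 327) = (-20 + W)/(327 + W))
g(K(-18))/75737 = ((-20 - 24)/(327 - 24))/75737 = (-44/303)*(1/75737) = ((1/303)*(-44))*(1/75737) = -44/303*1/75737 = -44/22948311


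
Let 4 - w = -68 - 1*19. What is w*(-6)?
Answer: -546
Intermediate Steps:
w = 91 (w = 4 - (-68 - 1*19) = 4 - (-68 - 19) = 4 - 1*(-87) = 4 + 87 = 91)
w*(-6) = 91*(-6) = -546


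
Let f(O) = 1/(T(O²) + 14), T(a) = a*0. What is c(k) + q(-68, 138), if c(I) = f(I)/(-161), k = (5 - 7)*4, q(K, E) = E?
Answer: 311051/2254 ≈ 138.00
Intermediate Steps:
T(a) = 0
f(O) = 1/14 (f(O) = 1/(0 + 14) = 1/14)
k = -8 (k = -2*4 = -8)
c(I) = -1/2254 (c(I) = (1/14)/(-161) = (1/14)*(-1/161) = -1/2254)
c(k) + q(-68, 138) = -1/2254 + 138 = 311051/2254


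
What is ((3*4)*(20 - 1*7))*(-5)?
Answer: -780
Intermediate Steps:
((3*4)*(20 - 1*7))*(-5) = (12*(20 - 7))*(-5) = (12*13)*(-5) = 156*(-5) = -780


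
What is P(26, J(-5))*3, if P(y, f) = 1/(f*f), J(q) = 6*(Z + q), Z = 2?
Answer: 1/108 ≈ 0.0092593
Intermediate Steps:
J(q) = 12 + 6*q (J(q) = 6*(2 + q) = 12 + 6*q)
P(y, f) = f⁻² (P(y, f) = 1/(f²) = f⁻²)
P(26, J(-5))*3 = 3/(12 + 6*(-5))² = 3/(12 - 30)² = 3/(-18)² = (1/324)*3 = 1/108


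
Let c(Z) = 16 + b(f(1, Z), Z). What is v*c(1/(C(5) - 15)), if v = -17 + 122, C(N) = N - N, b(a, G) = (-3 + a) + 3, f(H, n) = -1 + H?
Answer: 1680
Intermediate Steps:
b(a, G) = a
C(N) = 0
v = 105
c(Z) = 16 (c(Z) = 16 + (-1 + 1) = 16 + 0 = 16)
v*c(1/(C(5) - 15)) = 105*16 = 1680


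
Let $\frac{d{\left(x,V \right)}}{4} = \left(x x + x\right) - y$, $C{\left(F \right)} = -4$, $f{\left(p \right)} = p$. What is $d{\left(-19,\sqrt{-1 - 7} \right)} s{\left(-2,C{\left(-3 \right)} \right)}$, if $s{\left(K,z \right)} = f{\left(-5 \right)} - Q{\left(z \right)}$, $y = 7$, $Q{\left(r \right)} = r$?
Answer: $-1340$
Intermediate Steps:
$s{\left(K,z \right)} = -5 - z$
$d{\left(x,V \right)} = -28 + 4 x + 4 x^{2}$ ($d{\left(x,V \right)} = 4 \left(\left(x x + x\right) - 7\right) = 4 \left(\left(x^{2} + x\right) - 7\right) = 4 \left(\left(x + x^{2}\right) - 7\right) = 4 \left(-7 + x + x^{2}\right) = -28 + 4 x + 4 x^{2}$)
$d{\left(-19,\sqrt{-1 - 7} \right)} s{\left(-2,C{\left(-3 \right)} \right)} = \left(-28 + 4 \left(-19\right) + 4 \left(-19\right)^{2}\right) \left(-5 - -4\right) = \left(-28 - 76 + 4 \cdot 361\right) \left(-5 + 4\right) = \left(-28 - 76 + 1444\right) \left(-1\right) = 1340 \left(-1\right) = -1340$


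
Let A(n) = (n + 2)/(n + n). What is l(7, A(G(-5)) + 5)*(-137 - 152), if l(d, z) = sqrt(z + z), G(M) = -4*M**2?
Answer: -867*sqrt(122)/10 ≈ -957.63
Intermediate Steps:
A(n) = (2 + n)/(2*n) (A(n) = (2 + n)/((2*n)) = (2 + n)*(1/(2*n)) = (2 + n)/(2*n))
l(d, z) = sqrt(2)*sqrt(z) (l(d, z) = sqrt(2*z) = sqrt(2)*sqrt(z))
l(7, A(G(-5)) + 5)*(-137 - 152) = (sqrt(2)*sqrt((2 - 4*(-5)**2)/(2*((-4*(-5)**2))) + 5))*(-137 - 152) = (sqrt(2)*sqrt((2 - 4*25)/(2*((-4*25))) + 5))*(-289) = (sqrt(2)*sqrt((1/2)*(2 - 100)/(-100) + 5))*(-289) = (sqrt(2)*sqrt((1/2)*(-1/100)*(-98) + 5))*(-289) = (sqrt(2)*sqrt(49/100 + 5))*(-289) = (sqrt(2)*sqrt(549/100))*(-289) = (sqrt(2)*(3*sqrt(61)/10))*(-289) = (3*sqrt(122)/10)*(-289) = -867*sqrt(122)/10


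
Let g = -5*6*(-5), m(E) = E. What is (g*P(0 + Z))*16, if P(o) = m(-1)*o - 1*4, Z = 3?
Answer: -16800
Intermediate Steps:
g = 150 (g = -30*(-5) = 150)
P(o) = -4 - o (P(o) = -o - 1*4 = -o - 4 = -4 - o)
(g*P(0 + Z))*16 = (150*(-4 - (0 + 3)))*16 = (150*(-4 - 1*3))*16 = (150*(-4 - 3))*16 = (150*(-7))*16 = -1050*16 = -16800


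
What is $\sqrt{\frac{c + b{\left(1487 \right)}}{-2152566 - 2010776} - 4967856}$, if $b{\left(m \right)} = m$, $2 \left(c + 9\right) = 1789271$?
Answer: $\frac{i \sqrt{86109921432168432501}}{4163342} \approx 2228.9 i$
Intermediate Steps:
$c = \frac{1789253}{2}$ ($c = -9 + \frac{1}{2} \cdot 1789271 = -9 + \frac{1789271}{2} = \frac{1789253}{2} \approx 8.9463 \cdot 10^{5}$)
$\sqrt{\frac{c + b{\left(1487 \right)}}{-2152566 - 2010776} - 4967856} = \sqrt{\frac{\frac{1789253}{2} + 1487}{-2152566 - 2010776} - 4967856} = \sqrt{\frac{1792227}{2 \left(-4163342\right)} - 4967856} = \sqrt{\frac{1792227}{2} \left(- \frac{1}{4163342}\right) - 4967856} = \sqrt{- \frac{1792227}{8326684} - 4967856} = \sqrt{- \frac{41365768861731}{8326684}} = \frac{i \sqrt{86109921432168432501}}{4163342}$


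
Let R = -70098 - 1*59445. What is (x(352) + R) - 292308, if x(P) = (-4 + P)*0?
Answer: -421851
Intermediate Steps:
R = -129543 (R = -70098 - 59445 = -129543)
x(P) = 0
(x(352) + R) - 292308 = (0 - 129543) - 292308 = -129543 - 292308 = -421851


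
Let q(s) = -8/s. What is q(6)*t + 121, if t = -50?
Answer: 563/3 ≈ 187.67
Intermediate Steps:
q(6)*t + 121 = -8/6*(-50) + 121 = -8*⅙*(-50) + 121 = -4/3*(-50) + 121 = 200/3 + 121 = 563/3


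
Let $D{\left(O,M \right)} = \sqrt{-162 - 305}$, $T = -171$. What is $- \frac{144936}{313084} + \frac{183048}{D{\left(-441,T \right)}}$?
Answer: $- \frac{36234}{78271} - \frac{183048 i \sqrt{467}}{467} \approx -0.46293 - 8470.5 i$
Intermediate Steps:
$D{\left(O,M \right)} = i \sqrt{467}$ ($D{\left(O,M \right)} = \sqrt{-467} = i \sqrt{467}$)
$- \frac{144936}{313084} + \frac{183048}{D{\left(-441,T \right)}} = - \frac{144936}{313084} + \frac{183048}{i \sqrt{467}} = \left(-144936\right) \frac{1}{313084} + 183048 \left(- \frac{i \sqrt{467}}{467}\right) = - \frac{36234}{78271} - \frac{183048 i \sqrt{467}}{467}$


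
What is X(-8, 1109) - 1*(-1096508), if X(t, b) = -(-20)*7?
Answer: 1096648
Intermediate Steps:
X(t, b) = 140 (X(t, b) = -1*(-140) = 140)
X(-8, 1109) - 1*(-1096508) = 140 - 1*(-1096508) = 140 + 1096508 = 1096648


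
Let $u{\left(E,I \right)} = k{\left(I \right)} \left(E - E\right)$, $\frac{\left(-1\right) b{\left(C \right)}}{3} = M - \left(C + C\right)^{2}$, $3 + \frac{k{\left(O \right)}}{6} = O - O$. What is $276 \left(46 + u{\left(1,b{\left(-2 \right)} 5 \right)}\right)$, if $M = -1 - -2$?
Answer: $12696$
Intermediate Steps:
$M = 1$ ($M = -1 + 2 = 1$)
$k{\left(O \right)} = -18$ ($k{\left(O \right)} = -18 + 6 \left(O - O\right) = -18 + 6 \cdot 0 = -18 + 0 = -18$)
$b{\left(C \right)} = -3 + 12 C^{2}$ ($b{\left(C \right)} = - 3 \left(1 - \left(C + C\right)^{2}\right) = - 3 \left(1 - \left(2 C\right)^{2}\right) = - 3 \left(1 - 4 C^{2}\right) = -3 + 12 C^{2}$)
$u{\left(E,I \right)} = 0$ ($u{\left(E,I \right)} = - 18 \left(E - E\right) = \left(-18\right) 0 = 0$)
$276 \left(46 + u{\left(1,b{\left(-2 \right)} 5 \right)}\right) = 276 \left(46 + 0\right) = 276 \cdot 46 = 12696$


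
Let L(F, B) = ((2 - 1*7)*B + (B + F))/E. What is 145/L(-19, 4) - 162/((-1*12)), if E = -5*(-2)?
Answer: -391/14 ≈ -27.929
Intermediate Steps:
E = 10
L(F, B) = -2*B/5 + F/10 (L(F, B) = ((2 - 1*7)*B + (B + F))/10 = ((2 - 7)*B + (B + F))*(1/10) = (-5*B + (B + F))*(1/10) = (F - 4*B)*(1/10) = -2*B/5 + F/10)
145/L(-19, 4) - 162/((-1*12)) = 145/(-2/5*4 + (1/10)*(-19)) - 162/((-1*12)) = 145/(-8/5 - 19/10) - 162/(-12) = 145/(-7/2) - 162*(-1/12) = 145*(-2/7) + 27/2 = -290/7 + 27/2 = -391/14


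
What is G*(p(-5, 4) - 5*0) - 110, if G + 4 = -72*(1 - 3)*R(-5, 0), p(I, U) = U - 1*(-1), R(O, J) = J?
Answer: -130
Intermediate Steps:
p(I, U) = 1 + U (p(I, U) = U + 1 = 1 + U)
G = -4 (G = -4 - 72*(1 - 3)*0 = -4 - (-144)*0 = -4 - 72*0 = -4 + 0 = -4)
G*(p(-5, 4) - 5*0) - 110 = -4*((1 + 4) - 5*0) - 110 = -4*(5 + 0) - 110 = -4*5 - 110 = -20 - 110 = -130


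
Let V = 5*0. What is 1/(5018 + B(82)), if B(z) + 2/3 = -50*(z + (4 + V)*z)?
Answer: -3/46448 ≈ -6.4588e-5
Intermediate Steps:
V = 0
B(z) = -2/3 - 250*z (B(z) = -2/3 - 50*(z + (4 + 0)*z) = -2/3 - 50*(z + 4*z) = -2/3 - 250*z)
1/(5018 + B(82)) = 1/(5018 + (-2/3 - 250*82)) = 1/(5018 + (-2/3 - 20500)) = 1/(5018 - 61502/3) = 1/(-46448/3) = -3/46448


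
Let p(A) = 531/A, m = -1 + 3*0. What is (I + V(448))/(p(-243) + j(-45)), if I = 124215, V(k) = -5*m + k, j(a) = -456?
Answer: -3366036/12371 ≈ -272.09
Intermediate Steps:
m = -1 (m = -1 + 0 = -1)
V(k) = 5 + k (V(k) = -5*(-1) + k = 5 + k)
(I + V(448))/(p(-243) + j(-45)) = (124215 + (5 + 448))/(531/(-243) - 456) = (124215 + 453)/(531*(-1/243) - 456) = 124668/(-59/27 - 456) = 124668/(-12371/27) = 124668*(-27/12371) = -3366036/12371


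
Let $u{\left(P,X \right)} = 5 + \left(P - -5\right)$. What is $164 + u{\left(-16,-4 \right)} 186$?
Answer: $-952$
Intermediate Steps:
$u{\left(P,X \right)} = 10 + P$ ($u{\left(P,X \right)} = 5 + \left(P + 5\right) = 5 + \left(5 + P\right) = 10 + P$)
$164 + u{\left(-16,-4 \right)} 186 = 164 + \left(10 - 16\right) 186 = 164 - 1116 = -952$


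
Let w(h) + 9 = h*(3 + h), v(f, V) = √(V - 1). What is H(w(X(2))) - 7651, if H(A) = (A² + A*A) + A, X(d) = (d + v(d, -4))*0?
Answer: -7498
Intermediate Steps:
v(f, V) = √(-1 + V)
X(d) = 0 (X(d) = (d + √(-1 - 4))*0 = (d + √(-5))*0 = (d + I*√5)*0 = 0)
w(h) = -9 + h*(3 + h)
H(A) = A + 2*A² (H(A) = (A² + A²) + A = 2*A² + A = A + 2*A²)
H(w(X(2))) - 7651 = (-9 + 0² + 3*0)*(1 + 2*(-9 + 0² + 3*0)) - 7651 = (-9 + 0 + 0)*(1 + 2*(-9 + 0 + 0)) - 7651 = -9*(1 + 2*(-9)) - 7651 = -9*(1 - 18) - 7651 = -9*(-17) - 7651 = 153 - 7651 = -7498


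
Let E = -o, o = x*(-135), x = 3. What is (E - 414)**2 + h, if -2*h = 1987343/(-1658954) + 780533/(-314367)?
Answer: 86405926922479/1043040784236 ≈ 82.840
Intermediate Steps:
o = -405 (o = 3*(-135) = -405)
E = 405 (E = -1*(-405) = 405)
h = 1919623399363/1043040784236 (h = -(1987343/(-1658954) + 780533/(-314367))/2 = -(1987343*(-1/1658954) + 780533*(-1/314367))/2 = -(-1987343/1658954 - 780533/314367)/2 = -1/2*(-1919623399363/521520392118) = 1919623399363/1043040784236 ≈ 1.8404)
(E - 414)**2 + h = (405 - 414)**2 + 1919623399363/1043040784236 = (-9)**2 + 1919623399363/1043040784236 = 81 + 1919623399363/1043040784236 = 86405926922479/1043040784236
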